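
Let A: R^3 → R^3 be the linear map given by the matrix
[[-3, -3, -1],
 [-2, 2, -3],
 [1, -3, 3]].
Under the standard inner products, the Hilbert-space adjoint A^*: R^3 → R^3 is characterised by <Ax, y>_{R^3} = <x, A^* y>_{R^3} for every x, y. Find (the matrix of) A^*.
A^* = A^T =
[[-3, -2, 1],
 [-3, 2, -3],
 [-1, -3, 3]]

For real matrices with standard dot products, the defining identity <Ax, y> = <x, A^* y> gives (Ax)^T y = x^T (A^*) y, i.e. x^T A^T y = x^T (A^*) y. Since this holds for all x, y, we must have A^* = A^T. Therefore
A^* =
[[-3, -2, 1],
 [-3, 2, -3],
 [-1, -3, 3]].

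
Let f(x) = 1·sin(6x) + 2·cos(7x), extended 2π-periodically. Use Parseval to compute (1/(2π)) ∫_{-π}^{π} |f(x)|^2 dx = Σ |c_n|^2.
Σ |c_n|^2 = 5/2

Expand |f|^2 and use orthogonality of {sin(nx), cos(mx)} on [-π, π]:
  ∫_{-π}^{π} sin(nx)^2 dx = π, ∫ cos(mx)^2 dx = π, and cross terms integrate to 0.
So ∫_{-π}^{π} f(x)^2 dx = 1^2 · π + 2^2 · π = (1 + 4)π.
Divide by 2π: (1 + 4)/2 = 5/2.
By Parseval, this equals Σ |c_n|^2.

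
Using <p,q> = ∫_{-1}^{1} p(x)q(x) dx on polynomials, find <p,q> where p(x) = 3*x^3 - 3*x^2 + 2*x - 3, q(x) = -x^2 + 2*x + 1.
<p,q> = 4/15

Expand the product: p(x)·q(x) = -3*x^5 + 9*x^4 - 5*x^3 + 4*x^2 - 4*x - 3.
∫_{-1}^{1} of each monomial x^k gives [2/(k+1) if k even, 0 if k odd]. Integrating term-by-term (or equivalently evaluating the antiderivative F(x) = -x^6/2 + 9*x^5/5 - 5*x^4/4 + 4*x^3/3 - 2*x^2 - 3*x at the endpoints):
  F(1) − F(−1) = -217/60 − (-233/60) = 4/15.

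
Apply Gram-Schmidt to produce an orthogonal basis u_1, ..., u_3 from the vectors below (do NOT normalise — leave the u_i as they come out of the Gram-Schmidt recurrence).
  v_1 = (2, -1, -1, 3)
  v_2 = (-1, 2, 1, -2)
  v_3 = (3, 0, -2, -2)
Orthogonal basis:
  u_1 = (2, -1, -1, 3)
  u_2 = (7/15, 19/15, 4/15, 1/5)
  u_3 = (76/29, -5/29, -56/29, -71/29)

Apply the Gram-Schmidt recurrence
  u_1 = v_1
  u_i = v_i − Σ_{j<i} ((v_i · u_j) / (u_j · u_j)) · u_j.

Step by step this gives:
  u_1 = (2, -1, -1, 3)
  u_2 = (7/15, 19/15, 4/15, 1/5)
  u_3 = (76/29, -5/29, -56/29, -71/29)

Orthogonality check:
  u_2 · u_1 = 0 (should be 0)
  u_3 · u_1 = 0 (should be 0)
  u_3 · u_2 = 0 (should be 0)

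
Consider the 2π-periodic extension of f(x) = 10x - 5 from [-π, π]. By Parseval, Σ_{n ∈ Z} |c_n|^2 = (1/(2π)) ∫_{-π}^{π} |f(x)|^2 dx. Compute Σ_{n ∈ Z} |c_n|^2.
Σ |c_n|^2 = 100π^2/3 + 25

Expand and integrate term by term over [-π, π]:
  ∫ (10x)^2 dx = 100·(2π^3/3); ∫ 2·10·(-5)·x dx = 0 (odd integrand); ∫ (-5)^2 dx = 25·2π.
So (1/(2π)) ∫_{-π}^{π} (10x - 5)^2 dx = 100π^2/3 + 25 = 100π^2/3 + 25.
Parseval ⇒ Σ |c_n|^2 = 100π^2/3 + 25.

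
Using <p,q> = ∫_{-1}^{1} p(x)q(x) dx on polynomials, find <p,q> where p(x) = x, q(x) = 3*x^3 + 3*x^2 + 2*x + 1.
<p,q> = 38/15

Expand the product: p(x)·q(x) = 3*x^4 + 3*x^3 + 2*x^2 + x.
∫_{-1}^{1} of each monomial x^k gives [2/(k+1) if k even, 0 if k odd]. Integrating term-by-term (or equivalently evaluating the antiderivative F(x) = 3*x^5/5 + 3*x^4/4 + 2*x^3/3 + x^2/2 at the endpoints):
  F(1) − F(−1) = 151/60 − (-1/60) = 38/15.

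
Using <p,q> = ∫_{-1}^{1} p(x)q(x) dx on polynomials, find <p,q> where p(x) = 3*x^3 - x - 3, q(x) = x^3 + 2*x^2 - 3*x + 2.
<p,q> = -120/7

Expand the product: p(x)·q(x) = 3*x^6 + 6*x^5 - 10*x^4 + x^3 - 3*x^2 + 7*x - 6.
∫_{-1}^{1} of each monomial x^k gives [2/(k+1) if k even, 0 if k odd]. Integrating term-by-term (or equivalently evaluating the antiderivative F(x) = 3*x^7/7 + x^6 - 2*x^5 + x^4/4 - x^3 + 7*x^2/2 - 6*x at the endpoints):
  F(1) − F(−1) = -107/28 − (373/28) = -120/7.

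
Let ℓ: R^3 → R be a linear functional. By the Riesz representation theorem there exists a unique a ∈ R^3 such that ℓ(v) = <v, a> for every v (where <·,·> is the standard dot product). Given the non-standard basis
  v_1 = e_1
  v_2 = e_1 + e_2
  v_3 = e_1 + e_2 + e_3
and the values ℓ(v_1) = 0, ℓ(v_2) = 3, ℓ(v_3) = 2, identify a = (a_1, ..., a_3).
a = (0, 3, -1)

Write a = (a_1, ..., a_3) in the standard basis. For each basis vector v_i, ℓ(v_i) = <v_i, a> is a linear equation in the a_j's. Collect the n equations into a matrix system V a = ℓ, where row i of V is v_i (expressed in the standard basis). Since V is invertible (lower-triangular with 1s on the diagonal, up to permutation), solve by back-substitution:
  V =
[[1, 0, 0],
 [1, 1, 0],
 [1, 1, 1]]
  V a = (0, 3, 2)
Solving gives a = (0, 3, -1).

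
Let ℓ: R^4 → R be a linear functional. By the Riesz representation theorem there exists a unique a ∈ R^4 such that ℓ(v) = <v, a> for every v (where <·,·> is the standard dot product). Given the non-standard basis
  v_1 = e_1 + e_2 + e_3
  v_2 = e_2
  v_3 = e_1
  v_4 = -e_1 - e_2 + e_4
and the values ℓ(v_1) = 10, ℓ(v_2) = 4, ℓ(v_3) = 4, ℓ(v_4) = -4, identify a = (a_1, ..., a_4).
a = (4, 4, 2, 4)

Write a = (a_1, ..., a_4) in the standard basis. For each basis vector v_i, ℓ(v_i) = <v_i, a> is a linear equation in the a_j's. Collect the n equations into a matrix system V a = ℓ, where row i of V is v_i (expressed in the standard basis). Since V is invertible (lower-triangular with 1s on the diagonal, up to permutation), solve by back-substitution:
  V =
[[1, 1, 1, 0],
 [0, 1, 0, 0],
 [1, 0, 0, 0],
 [-1, -1, 0, 1]]
  V a = (10, 4, 4, -4)
Solving gives a = (4, 4, 2, 4).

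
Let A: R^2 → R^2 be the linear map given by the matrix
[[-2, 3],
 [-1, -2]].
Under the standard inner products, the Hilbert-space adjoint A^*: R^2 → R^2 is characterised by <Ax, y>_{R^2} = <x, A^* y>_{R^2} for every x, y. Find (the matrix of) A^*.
A^* = A^T =
[[-2, -1],
 [3, -2]]

For real matrices with standard dot products, the defining identity <Ax, y> = <x, A^* y> gives (Ax)^T y = x^T (A^*) y, i.e. x^T A^T y = x^T (A^*) y. Since this holds for all x, y, we must have A^* = A^T. Therefore
A^* =
[[-2, -1],
 [3, -2]].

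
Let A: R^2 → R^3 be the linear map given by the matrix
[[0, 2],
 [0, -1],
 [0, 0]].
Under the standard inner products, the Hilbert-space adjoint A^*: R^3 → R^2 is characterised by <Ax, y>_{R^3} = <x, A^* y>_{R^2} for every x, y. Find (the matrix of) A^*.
A^* = A^T =
[[0, 0, 0],
 [2, -1, 0]]

For real matrices with standard dot products, the defining identity <Ax, y> = <x, A^* y> gives (Ax)^T y = x^T (A^*) y, i.e. x^T A^T y = x^T (A^*) y. Since this holds for all x, y, we must have A^* = A^T. Therefore
A^* =
[[0, 0, 0],
 [2, -1, 0]].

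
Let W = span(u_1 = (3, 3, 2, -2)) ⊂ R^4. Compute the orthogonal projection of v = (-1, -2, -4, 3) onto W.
proj_W(v) = (-69/26, -69/26, -23/13, 23/13)

Set up U = [u_1 | ... | u_1] ∈ R^(4×1). The projector onto W = col(U) is P = U (U^T U)^(-1) U^T.
Compute U^T U =
  [26],
and U^T v = (-23).
Solve U^T U · c = U^T v for the coefficients: c = (-23/26). The projection is proj_W(v) = U c.
Check: (v - proj_W(v)) · u_1 = 0  (should be 0).
Result: proj_W(v) = (-69/26, -69/26, -23/13, 23/13).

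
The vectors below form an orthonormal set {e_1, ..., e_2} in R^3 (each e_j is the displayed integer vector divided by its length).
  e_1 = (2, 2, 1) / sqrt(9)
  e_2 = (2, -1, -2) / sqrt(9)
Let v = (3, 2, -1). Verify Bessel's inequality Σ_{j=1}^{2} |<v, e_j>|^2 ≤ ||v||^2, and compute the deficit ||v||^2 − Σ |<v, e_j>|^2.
Σ |<v, e_j>|^2 = 13; ||v||^2 = 14; deficit = 1

Write each e_j = u_j / sqrt(<u_j, u_j>) where u_j is the displayed integer vector. Then <v, e_j> = <v, u_j> / sqrt(<u_j, u_j>), so |<v, e_j>|^2 = <v, u_j>^2 / <u_j, u_j>.
Coefficients: <v, e_1> = 9/sqrt(9), <v, e_2> = 6/sqrt(9).
Square and sum: Σ |<v, e_j>|^2 = 13.
Compute ||v||^2 = v·v = 14.
Deficit = 14 − 13 = 1 ≥ 0, confirming Bessel's inequality. (The deficit equals ||v − Σ <v,e_j> e_j||^2, the squared distance from v to span{e_j}.)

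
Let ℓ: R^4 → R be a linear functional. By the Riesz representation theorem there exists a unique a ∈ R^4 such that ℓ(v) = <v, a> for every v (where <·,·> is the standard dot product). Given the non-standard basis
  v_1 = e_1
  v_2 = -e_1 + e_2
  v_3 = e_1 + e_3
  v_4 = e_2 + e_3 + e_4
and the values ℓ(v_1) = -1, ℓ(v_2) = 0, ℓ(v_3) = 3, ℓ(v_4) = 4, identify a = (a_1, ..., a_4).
a = (-1, -1, 4, 1)

Write a = (a_1, ..., a_4) in the standard basis. For each basis vector v_i, ℓ(v_i) = <v_i, a> is a linear equation in the a_j's. Collect the n equations into a matrix system V a = ℓ, where row i of V is v_i (expressed in the standard basis). Since V is invertible (lower-triangular with 1s on the diagonal, up to permutation), solve by back-substitution:
  V =
[[1, 0, 0, 0],
 [-1, 1, 0, 0],
 [1, 0, 1, 0],
 [0, 1, 1, 1]]
  V a = (-1, 0, 3, 4)
Solving gives a = (-1, -1, 4, 1).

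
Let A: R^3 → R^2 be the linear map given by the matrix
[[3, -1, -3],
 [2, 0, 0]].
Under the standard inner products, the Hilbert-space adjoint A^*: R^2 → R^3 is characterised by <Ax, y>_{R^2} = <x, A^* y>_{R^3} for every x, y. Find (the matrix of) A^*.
A^* = A^T =
[[3, 2],
 [-1, 0],
 [-3, 0]]

For real matrices with standard dot products, the defining identity <Ax, y> = <x, A^* y> gives (Ax)^T y = x^T (A^*) y, i.e. x^T A^T y = x^T (A^*) y. Since this holds for all x, y, we must have A^* = A^T. Therefore
A^* =
[[3, 2],
 [-1, 0],
 [-3, 0]].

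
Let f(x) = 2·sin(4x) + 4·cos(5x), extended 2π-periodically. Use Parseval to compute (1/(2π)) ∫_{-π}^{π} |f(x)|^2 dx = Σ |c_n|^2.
Σ |c_n|^2 = 10

Expand |f|^2 and use orthogonality of {sin(nx), cos(mx)} on [-π, π]:
  ∫_{-π}^{π} sin(nx)^2 dx = π, ∫ cos(mx)^2 dx = π, and cross terms integrate to 0.
So ∫_{-π}^{π} f(x)^2 dx = 2^2 · π + 4^2 · π = (4 + 16)π.
Divide by 2π: (4 + 16)/2 = 10.
By Parseval, this equals Σ |c_n|^2.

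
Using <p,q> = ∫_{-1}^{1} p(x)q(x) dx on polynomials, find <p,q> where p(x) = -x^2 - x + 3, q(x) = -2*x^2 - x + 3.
<p,q> = 202/15

Expand the product: p(x)·q(x) = 2*x^4 + 3*x^3 - 8*x^2 - 6*x + 9.
∫_{-1}^{1} of each monomial x^k gives [2/(k+1) if k even, 0 if k odd]. Integrating term-by-term (or equivalently evaluating the antiderivative F(x) = 2*x^5/5 + 3*x^4/4 - 8*x^3/3 - 3*x^2 + 9*x at the endpoints):
  F(1) − F(−1) = 269/60 − (-539/60) = 202/15.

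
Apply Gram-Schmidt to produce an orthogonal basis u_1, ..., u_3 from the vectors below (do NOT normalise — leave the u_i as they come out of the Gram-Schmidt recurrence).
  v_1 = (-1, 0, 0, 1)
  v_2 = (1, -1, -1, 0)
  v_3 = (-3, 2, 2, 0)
Orthogonal basis:
  u_1 = (-1, 0, 0, 1)
  u_2 = (1/2, -1, -1, 1/2)
  u_3 = (-2/5, -1/5, -1/5, -2/5)

Apply the Gram-Schmidt recurrence
  u_1 = v_1
  u_i = v_i − Σ_{j<i} ((v_i · u_j) / (u_j · u_j)) · u_j.

Step by step this gives:
  u_1 = (-1, 0, 0, 1)
  u_2 = (1/2, -1, -1, 1/2)
  u_3 = (-2/5, -1/5, -1/5, -2/5)

Orthogonality check:
  u_2 · u_1 = 0 (should be 0)
  u_3 · u_1 = 0 (should be 0)
  u_3 · u_2 = 0 (should be 0)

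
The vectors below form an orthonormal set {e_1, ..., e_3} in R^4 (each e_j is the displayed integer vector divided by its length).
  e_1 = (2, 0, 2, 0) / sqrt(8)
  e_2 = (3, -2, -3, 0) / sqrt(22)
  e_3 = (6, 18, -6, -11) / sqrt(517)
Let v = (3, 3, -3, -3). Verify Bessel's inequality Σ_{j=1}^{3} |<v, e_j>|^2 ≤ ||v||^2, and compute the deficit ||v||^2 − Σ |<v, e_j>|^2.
Σ |<v, e_j>|^2 = 1683/47; ||v||^2 = 36; deficit = 9/47

Write each e_j = u_j / sqrt(<u_j, u_j>) where u_j is the displayed integer vector. Then <v, e_j> = <v, u_j> / sqrt(<u_j, u_j>), so |<v, e_j>|^2 = <v, u_j>^2 / <u_j, u_j>.
Coefficients: <v, e_1> = 0/sqrt(8), <v, e_2> = 12/sqrt(22), <v, e_3> = 123/sqrt(517).
Square and sum: Σ |<v, e_j>|^2 = 1683/47.
Compute ||v||^2 = v·v = 36.
Deficit = 36 − 1683/47 = 9/47 ≥ 0, confirming Bessel's inequality. (The deficit equals ||v − Σ <v,e_j> e_j||^2, the squared distance from v to span{e_j}.)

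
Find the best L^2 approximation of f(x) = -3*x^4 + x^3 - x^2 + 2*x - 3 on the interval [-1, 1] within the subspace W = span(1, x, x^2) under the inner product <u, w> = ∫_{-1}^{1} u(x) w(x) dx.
g(x) = -25*x^2/7 + 13*x/5 - 96/35

The best approximation g ∈ W is the orthogonal projection of f onto W. Writing g = a_0 + a_1 x + a_2 x^2, the coefficients solve the normal equations G · a = b where
  G_{ij} = <φ_i, φ_j> and b_i = <f, φ_i>, with φ_0 = 1, φ_1 = x, φ_2 = x^2.
G =
  [2, 0, 2/3]
  [0, 2/3, 0]
  [2/3, 0, 2/5],
b = (-118/15, 26/15, -114/35).
Solving gives a_0 = -96/35, a_1 = 13/5, a_2 = -25/7, so
  g(x) = -25*x^2/7 + 13*x/5 - 96/35.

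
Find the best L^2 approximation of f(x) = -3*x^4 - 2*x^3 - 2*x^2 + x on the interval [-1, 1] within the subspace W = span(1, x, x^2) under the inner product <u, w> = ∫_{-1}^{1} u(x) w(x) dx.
g(x) = -32*x^2/7 - x/5 + 9/35

The best approximation g ∈ W is the orthogonal projection of f onto W. Writing g = a_0 + a_1 x + a_2 x^2, the coefficients solve the normal equations G · a = b where
  G_{ij} = <φ_i, φ_j> and b_i = <f, φ_i>, with φ_0 = 1, φ_1 = x, φ_2 = x^2.
G =
  [2, 0, 2/3]
  [0, 2/3, 0]
  [2/3, 0, 2/5],
b = (-38/15, -2/15, -58/35).
Solving gives a_0 = 9/35, a_1 = -1/5, a_2 = -32/7, so
  g(x) = -32*x^2/7 - x/5 + 9/35.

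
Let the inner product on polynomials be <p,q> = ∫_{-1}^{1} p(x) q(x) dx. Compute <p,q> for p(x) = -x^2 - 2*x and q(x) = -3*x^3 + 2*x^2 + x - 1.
<p,q> = 14/15

Expand the product: p(x)·q(x) = 3*x^5 + 4*x^4 - 5*x^3 - x^2 + 2*x.
∫_{-1}^{1} of each monomial x^k gives [2/(k+1) if k even, 0 if k odd]. Integrating term-by-term (or equivalently evaluating the antiderivative F(x) = x^6/2 + 4*x^5/5 - 5*x^4/4 - x^3/3 + x^2 at the endpoints):
  F(1) − F(−1) = 43/60 − (-13/60) = 14/15.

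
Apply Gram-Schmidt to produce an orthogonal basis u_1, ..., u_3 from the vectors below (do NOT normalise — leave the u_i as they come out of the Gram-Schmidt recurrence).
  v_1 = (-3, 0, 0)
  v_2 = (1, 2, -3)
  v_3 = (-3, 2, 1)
Orthogonal basis:
  u_1 = (-3, 0, 0)
  u_2 = (0, 2, -3)
  u_3 = (0, 24/13, 16/13)

Apply the Gram-Schmidt recurrence
  u_1 = v_1
  u_i = v_i − Σ_{j<i} ((v_i · u_j) / (u_j · u_j)) · u_j.

Step by step this gives:
  u_1 = (-3, 0, 0)
  u_2 = (0, 2, -3)
  u_3 = (0, 24/13, 16/13)

Orthogonality check:
  u_2 · u_1 = 0 (should be 0)
  u_3 · u_1 = 0 (should be 0)
  u_3 · u_2 = 0 (should be 0)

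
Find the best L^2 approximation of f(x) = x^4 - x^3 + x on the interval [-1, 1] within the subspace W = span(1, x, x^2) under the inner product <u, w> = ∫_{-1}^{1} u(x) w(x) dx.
g(x) = 6*x^2/7 + 2*x/5 - 3/35

The best approximation g ∈ W is the orthogonal projection of f onto W. Writing g = a_0 + a_1 x + a_2 x^2, the coefficients solve the normal equations G · a = b where
  G_{ij} = <φ_i, φ_j> and b_i = <f, φ_i>, with φ_0 = 1, φ_1 = x, φ_2 = x^2.
G =
  [2, 0, 2/3]
  [0, 2/3, 0]
  [2/3, 0, 2/5],
b = (2/5, 4/15, 2/7).
Solving gives a_0 = -3/35, a_1 = 2/5, a_2 = 6/7, so
  g(x) = 6*x^2/7 + 2*x/5 - 3/35.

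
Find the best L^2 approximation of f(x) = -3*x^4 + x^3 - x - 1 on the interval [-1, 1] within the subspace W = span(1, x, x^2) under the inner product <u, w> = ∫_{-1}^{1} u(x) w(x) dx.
g(x) = -18*x^2/7 - 2*x/5 - 26/35

The best approximation g ∈ W is the orthogonal projection of f onto W. Writing g = a_0 + a_1 x + a_2 x^2, the coefficients solve the normal equations G · a = b where
  G_{ij} = <φ_i, φ_j> and b_i = <f, φ_i>, with φ_0 = 1, φ_1 = x, φ_2 = x^2.
G =
  [2, 0, 2/3]
  [0, 2/3, 0]
  [2/3, 0, 2/5],
b = (-16/5, -4/15, -32/21).
Solving gives a_0 = -26/35, a_1 = -2/5, a_2 = -18/7, so
  g(x) = -18*x^2/7 - 2*x/5 - 26/35.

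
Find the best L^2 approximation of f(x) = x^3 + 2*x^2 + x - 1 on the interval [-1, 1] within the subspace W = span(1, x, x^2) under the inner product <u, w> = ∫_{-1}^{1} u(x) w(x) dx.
g(x) = 2*x^2 + 8*x/5 - 1

The best approximation g ∈ W is the orthogonal projection of f onto W. Writing g = a_0 + a_1 x + a_2 x^2, the coefficients solve the normal equations G · a = b where
  G_{ij} = <φ_i, φ_j> and b_i = <f, φ_i>, with φ_0 = 1, φ_1 = x, φ_2 = x^2.
G =
  [2, 0, 2/3]
  [0, 2/3, 0]
  [2/3, 0, 2/5],
b = (-2/3, 16/15, 2/15).
Solving gives a_0 = -1, a_1 = 8/5, a_2 = 2, so
  g(x) = 2*x^2 + 8*x/5 - 1.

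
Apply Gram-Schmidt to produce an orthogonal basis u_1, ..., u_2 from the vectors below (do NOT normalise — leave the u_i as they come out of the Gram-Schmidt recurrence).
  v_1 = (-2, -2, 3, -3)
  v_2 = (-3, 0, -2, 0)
Orthogonal basis:
  u_1 = (-2, -2, 3, -3)
  u_2 = (-3, 0, -2, 0)

Apply the Gram-Schmidt recurrence
  u_1 = v_1
  u_i = v_i − Σ_{j<i} ((v_i · u_j) / (u_j · u_j)) · u_j.

Step by step this gives:
  u_1 = (-2, -2, 3, -3)
  u_2 = (-3, 0, -2, 0)

Orthogonality check:
  u_2 · u_1 = 0 (should be 0)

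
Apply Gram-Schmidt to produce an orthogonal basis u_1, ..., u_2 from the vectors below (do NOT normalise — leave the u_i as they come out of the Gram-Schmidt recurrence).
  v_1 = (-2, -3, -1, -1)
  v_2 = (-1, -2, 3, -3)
Orthogonal basis:
  u_1 = (-2, -3, -1, -1)
  u_2 = (1/15, -2/5, 53/15, -37/15)

Apply the Gram-Schmidt recurrence
  u_1 = v_1
  u_i = v_i − Σ_{j<i} ((v_i · u_j) / (u_j · u_j)) · u_j.

Step by step this gives:
  u_1 = (-2, -3, -1, -1)
  u_2 = (1/15, -2/5, 53/15, -37/15)

Orthogonality check:
  u_2 · u_1 = 0 (should be 0)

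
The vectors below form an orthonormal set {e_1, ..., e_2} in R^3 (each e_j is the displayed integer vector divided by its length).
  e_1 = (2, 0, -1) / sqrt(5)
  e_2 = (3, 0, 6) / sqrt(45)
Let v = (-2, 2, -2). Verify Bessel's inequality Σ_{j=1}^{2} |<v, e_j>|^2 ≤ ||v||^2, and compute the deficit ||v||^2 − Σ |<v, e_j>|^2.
Σ |<v, e_j>|^2 = 8; ||v||^2 = 12; deficit = 4

Write each e_j = u_j / sqrt(<u_j, u_j>) where u_j is the displayed integer vector. Then <v, e_j> = <v, u_j> / sqrt(<u_j, u_j>), so |<v, e_j>|^2 = <v, u_j>^2 / <u_j, u_j>.
Coefficients: <v, e_1> = -2/sqrt(5), <v, e_2> = -18/sqrt(45).
Square and sum: Σ |<v, e_j>|^2 = 8.
Compute ||v||^2 = v·v = 12.
Deficit = 12 − 8 = 4 ≥ 0, confirming Bessel's inequality. (The deficit equals ||v − Σ <v,e_j> e_j||^2, the squared distance from v to span{e_j}.)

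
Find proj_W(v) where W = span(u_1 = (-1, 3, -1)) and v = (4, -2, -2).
proj_W(v) = (8/11, -24/11, 8/11)

Set up U = [u_1 | ... | u_1] ∈ R^(3×1). The projector onto W = col(U) is P = U (U^T U)^(-1) U^T.
Compute U^T U =
  [11],
and U^T v = (-8).
Solve U^T U · c = U^T v for the coefficients: c = (-8/11). The projection is proj_W(v) = U c.
Check: (v - proj_W(v)) · u_1 = 0  (should be 0).
Result: proj_W(v) = (8/11, -24/11, 8/11).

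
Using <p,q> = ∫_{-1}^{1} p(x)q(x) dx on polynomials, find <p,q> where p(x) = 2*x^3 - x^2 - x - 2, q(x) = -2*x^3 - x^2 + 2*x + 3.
<p,q> = -432/35

Expand the product: p(x)·q(x) = -4*x^6 + 7*x^4 + 9*x^3 - 3*x^2 - 7*x - 6.
∫_{-1}^{1} of each monomial x^k gives [2/(k+1) if k even, 0 if k odd]. Integrating term-by-term (or equivalently evaluating the antiderivative F(x) = -4*x^7/7 + 7*x^5/5 + 9*x^4/4 - x^3 - 7*x^2/2 - 6*x at the endpoints):
  F(1) − F(−1) = -1039/140 − (689/140) = -432/35.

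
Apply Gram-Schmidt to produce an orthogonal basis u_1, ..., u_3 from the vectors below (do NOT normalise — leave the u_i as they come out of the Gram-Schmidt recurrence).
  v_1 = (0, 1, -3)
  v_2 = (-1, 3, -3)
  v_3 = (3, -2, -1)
Orthogonal basis:
  u_1 = (0, 1, -3)
  u_2 = (-1, 9/5, 3/5)
  u_3 = (33/23, 33/46, 11/46)

Apply the Gram-Schmidt recurrence
  u_1 = v_1
  u_i = v_i − Σ_{j<i} ((v_i · u_j) / (u_j · u_j)) · u_j.

Step by step this gives:
  u_1 = (0, 1, -3)
  u_2 = (-1, 9/5, 3/5)
  u_3 = (33/23, 33/46, 11/46)

Orthogonality check:
  u_2 · u_1 = 0 (should be 0)
  u_3 · u_1 = 0 (should be 0)
  u_3 · u_2 = 0 (should be 0)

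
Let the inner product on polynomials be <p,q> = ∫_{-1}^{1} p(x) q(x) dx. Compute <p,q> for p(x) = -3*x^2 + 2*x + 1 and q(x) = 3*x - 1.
<p,q> = 4

Expand the product: p(x)·q(x) = -9*x^3 + 9*x^2 + x - 1.
∫_{-1}^{1} of each monomial x^k gives [2/(k+1) if k even, 0 if k odd]. Integrating term-by-term (or equivalently evaluating the antiderivative F(x) = -9*x^4/4 + 3*x^3 + x^2/2 - x at the endpoints):
  F(1) − F(−1) = 1/4 − (-15/4) = 4.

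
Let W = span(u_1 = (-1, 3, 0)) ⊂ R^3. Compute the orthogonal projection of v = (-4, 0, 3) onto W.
proj_W(v) = (-2/5, 6/5, 0)

Set up U = [u_1 | ... | u_1] ∈ R^(3×1). The projector onto W = col(U) is P = U (U^T U)^(-1) U^T.
Compute U^T U =
  [10],
and U^T v = (4).
Solve U^T U · c = U^T v for the coefficients: c = (2/5). The projection is proj_W(v) = U c.
Check: (v - proj_W(v)) · u_1 = 0  (should be 0).
Result: proj_W(v) = (-2/5, 6/5, 0).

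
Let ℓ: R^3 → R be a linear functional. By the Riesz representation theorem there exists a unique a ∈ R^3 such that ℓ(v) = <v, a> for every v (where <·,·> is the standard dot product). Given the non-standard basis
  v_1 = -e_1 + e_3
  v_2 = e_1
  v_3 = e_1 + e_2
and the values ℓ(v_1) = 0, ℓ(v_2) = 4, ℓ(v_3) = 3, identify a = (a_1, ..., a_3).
a = (4, -1, 4)

Write a = (a_1, ..., a_3) in the standard basis. For each basis vector v_i, ℓ(v_i) = <v_i, a> is a linear equation in the a_j's. Collect the n equations into a matrix system V a = ℓ, where row i of V is v_i (expressed in the standard basis). Since V is invertible (lower-triangular with 1s on the diagonal, up to permutation), solve by back-substitution:
  V =
[[-1, 0, 1],
 [1, 0, 0],
 [1, 1, 0]]
  V a = (0, 4, 3)
Solving gives a = (4, -1, 4).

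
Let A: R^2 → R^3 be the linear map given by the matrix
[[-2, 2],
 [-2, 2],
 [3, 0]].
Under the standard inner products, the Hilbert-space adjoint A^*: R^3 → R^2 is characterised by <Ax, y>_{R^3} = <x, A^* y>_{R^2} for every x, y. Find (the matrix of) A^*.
A^* = A^T =
[[-2, -2, 3],
 [2, 2, 0]]

For real matrices with standard dot products, the defining identity <Ax, y> = <x, A^* y> gives (Ax)^T y = x^T (A^*) y, i.e. x^T A^T y = x^T (A^*) y. Since this holds for all x, y, we must have A^* = A^T. Therefore
A^* =
[[-2, -2, 3],
 [2, 2, 0]].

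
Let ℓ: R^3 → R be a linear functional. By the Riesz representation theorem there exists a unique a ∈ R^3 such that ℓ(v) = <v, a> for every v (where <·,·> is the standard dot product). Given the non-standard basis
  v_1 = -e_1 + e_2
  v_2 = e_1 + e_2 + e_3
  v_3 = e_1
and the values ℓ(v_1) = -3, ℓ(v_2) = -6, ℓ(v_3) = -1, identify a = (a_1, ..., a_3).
a = (-1, -4, -1)

Write a = (a_1, ..., a_3) in the standard basis. For each basis vector v_i, ℓ(v_i) = <v_i, a> is a linear equation in the a_j's. Collect the n equations into a matrix system V a = ℓ, where row i of V is v_i (expressed in the standard basis). Since V is invertible (lower-triangular with 1s on the diagonal, up to permutation), solve by back-substitution:
  V =
[[-1, 1, 0],
 [1, 1, 1],
 [1, 0, 0]]
  V a = (-3, -6, -1)
Solving gives a = (-1, -4, -1).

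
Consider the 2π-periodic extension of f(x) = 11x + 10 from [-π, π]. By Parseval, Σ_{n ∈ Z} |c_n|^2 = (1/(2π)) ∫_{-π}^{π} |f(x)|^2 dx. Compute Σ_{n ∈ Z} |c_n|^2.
Σ |c_n|^2 = 121π^2/3 + 100

Expand and integrate term by term over [-π, π]:
  ∫ (11x)^2 dx = 121·(2π^3/3); ∫ 2·11·(10)·x dx = 0 (odd integrand); ∫ 10^2 dx = 100·2π.
So (1/(2π)) ∫_{-π}^{π} (11x + 10)^2 dx = 121π^2/3 + 100 = 121π^2/3 + 100.
Parseval ⇒ Σ |c_n|^2 = 121π^2/3 + 100.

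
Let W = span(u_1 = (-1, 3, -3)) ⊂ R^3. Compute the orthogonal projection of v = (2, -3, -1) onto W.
proj_W(v) = (8/19, -24/19, 24/19)

Set up U = [u_1 | ... | u_1] ∈ R^(3×1). The projector onto W = col(U) is P = U (U^T U)^(-1) U^T.
Compute U^T U =
  [19],
and U^T v = (-8).
Solve U^T U · c = U^T v for the coefficients: c = (-8/19). The projection is proj_W(v) = U c.
Check: (v - proj_W(v)) · u_1 = 0  (should be 0).
Result: proj_W(v) = (8/19, -24/19, 24/19).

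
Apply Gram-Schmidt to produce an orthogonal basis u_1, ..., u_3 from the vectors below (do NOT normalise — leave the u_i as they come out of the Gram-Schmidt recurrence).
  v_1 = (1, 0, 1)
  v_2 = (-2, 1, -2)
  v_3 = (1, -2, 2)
Orthogonal basis:
  u_1 = (1, 0, 1)
  u_2 = (0, 1, 0)
  u_3 = (-1/2, 0, 1/2)

Apply the Gram-Schmidt recurrence
  u_1 = v_1
  u_i = v_i − Σ_{j<i} ((v_i · u_j) / (u_j · u_j)) · u_j.

Step by step this gives:
  u_1 = (1, 0, 1)
  u_2 = (0, 1, 0)
  u_3 = (-1/2, 0, 1/2)

Orthogonality check:
  u_2 · u_1 = 0 (should be 0)
  u_3 · u_1 = 0 (should be 0)
  u_3 · u_2 = 0 (should be 0)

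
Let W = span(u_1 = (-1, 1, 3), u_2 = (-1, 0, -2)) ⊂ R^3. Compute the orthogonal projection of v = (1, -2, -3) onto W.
proj_W(v) = (4/3, -7/6, -19/6)

Set up U = [u_1 | ... | u_2] ∈ R^(3×2). The projector onto W = col(U) is P = U (U^T U)^(-1) U^T.
Compute U^T U =
  [11, -5]
  [-5, 5],
and U^T v = (-12, 5).
Solve U^T U · c = U^T v for the coefficients: c = (-7/6, -1/6). The projection is proj_W(v) = U c.
Check: (v - proj_W(v)) · u_1 = 0  (should be 0).
Check: (v - proj_W(v)) · u_2 = 0  (should be 0).
Result: proj_W(v) = (4/3, -7/6, -19/6).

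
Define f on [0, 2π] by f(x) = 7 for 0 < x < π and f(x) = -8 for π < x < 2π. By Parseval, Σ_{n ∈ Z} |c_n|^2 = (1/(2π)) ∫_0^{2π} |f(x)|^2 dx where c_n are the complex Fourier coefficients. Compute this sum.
Σ |c_n|^2 = 113/2

Parseval equates the L^2 energy of f (normalised by 1/(2π)) with the ℓ^2 sum of its Fourier coefficients: (1/(2π)) ∫_0^{2π} |f|^2 = Σ |c_n|^2.
Compute the left side: (1/(2π)) [∫_0^π 7^2 dx + ∫_π^{2π} (-8)^2 dx] = (1/(2π)) · (49π + 64π) = (49 + 64)/2 = 113/2.
So Σ_{n ∈ Z} |c_n|^2 = 113/2.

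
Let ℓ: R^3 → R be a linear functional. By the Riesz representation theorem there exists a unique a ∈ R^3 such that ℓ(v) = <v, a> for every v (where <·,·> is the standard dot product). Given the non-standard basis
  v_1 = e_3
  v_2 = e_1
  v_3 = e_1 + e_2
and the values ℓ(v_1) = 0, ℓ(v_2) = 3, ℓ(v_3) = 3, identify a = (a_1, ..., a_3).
a = (3, 0, 0)

Write a = (a_1, ..., a_3) in the standard basis. For each basis vector v_i, ℓ(v_i) = <v_i, a> is a linear equation in the a_j's. Collect the n equations into a matrix system V a = ℓ, where row i of V is v_i (expressed in the standard basis). Since V is invertible (lower-triangular with 1s on the diagonal, up to permutation), solve by back-substitution:
  V =
[[0, 0, 1],
 [1, 0, 0],
 [1, 1, 0]]
  V a = (0, 3, 3)
Solving gives a = (3, 0, 0).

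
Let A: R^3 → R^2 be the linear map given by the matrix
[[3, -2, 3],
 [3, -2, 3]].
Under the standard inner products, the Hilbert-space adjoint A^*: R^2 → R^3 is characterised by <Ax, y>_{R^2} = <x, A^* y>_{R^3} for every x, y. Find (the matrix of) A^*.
A^* = A^T =
[[3, 3],
 [-2, -2],
 [3, 3]]

For real matrices with standard dot products, the defining identity <Ax, y> = <x, A^* y> gives (Ax)^T y = x^T (A^*) y, i.e. x^T A^T y = x^T (A^*) y. Since this holds for all x, y, we must have A^* = A^T. Therefore
A^* =
[[3, 3],
 [-2, -2],
 [3, 3]].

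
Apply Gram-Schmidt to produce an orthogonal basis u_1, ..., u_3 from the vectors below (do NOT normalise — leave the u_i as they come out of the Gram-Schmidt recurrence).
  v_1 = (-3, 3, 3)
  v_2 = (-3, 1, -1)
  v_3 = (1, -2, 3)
Orthogonal basis:
  u_1 = (-3, 3, 3)
  u_2 = (-2, 0, -2)
  u_3 = (-1, -2, 1)

Apply the Gram-Schmidt recurrence
  u_1 = v_1
  u_i = v_i − Σ_{j<i} ((v_i · u_j) / (u_j · u_j)) · u_j.

Step by step this gives:
  u_1 = (-3, 3, 3)
  u_2 = (-2, 0, -2)
  u_3 = (-1, -2, 1)

Orthogonality check:
  u_2 · u_1 = 0 (should be 0)
  u_3 · u_1 = 0 (should be 0)
  u_3 · u_2 = 0 (should be 0)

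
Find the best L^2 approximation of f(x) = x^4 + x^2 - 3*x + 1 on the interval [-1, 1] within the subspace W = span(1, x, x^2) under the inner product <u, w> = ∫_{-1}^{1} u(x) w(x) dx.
g(x) = 13*x^2/7 - 3*x + 32/35

The best approximation g ∈ W is the orthogonal projection of f onto W. Writing g = a_0 + a_1 x + a_2 x^2, the coefficients solve the normal equations G · a = b where
  G_{ij} = <φ_i, φ_j> and b_i = <f, φ_i>, with φ_0 = 1, φ_1 = x, φ_2 = x^2.
G =
  [2, 0, 2/3]
  [0, 2/3, 0]
  [2/3, 0, 2/5],
b = (46/15, -2, 142/105).
Solving gives a_0 = 32/35, a_1 = -3, a_2 = 13/7, so
  g(x) = 13*x^2/7 - 3*x + 32/35.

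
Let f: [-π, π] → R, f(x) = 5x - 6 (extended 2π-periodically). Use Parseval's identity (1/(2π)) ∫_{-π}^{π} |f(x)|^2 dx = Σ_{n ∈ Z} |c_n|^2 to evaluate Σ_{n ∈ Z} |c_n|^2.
Σ |c_n|^2 = 25π^2/3 + 36

Expand and integrate term by term over [-π, π]:
  ∫ (5x)^2 dx = 25·(2π^3/3); ∫ 2·5·(-6)·x dx = 0 (odd integrand); ∫ (-6)^2 dx = 36·2π.
So (1/(2π)) ∫_{-π}^{π} (5x - 6)^2 dx = 25π^2/3 + 36 = 25π^2/3 + 36.
Parseval ⇒ Σ |c_n|^2 = 25π^2/3 + 36.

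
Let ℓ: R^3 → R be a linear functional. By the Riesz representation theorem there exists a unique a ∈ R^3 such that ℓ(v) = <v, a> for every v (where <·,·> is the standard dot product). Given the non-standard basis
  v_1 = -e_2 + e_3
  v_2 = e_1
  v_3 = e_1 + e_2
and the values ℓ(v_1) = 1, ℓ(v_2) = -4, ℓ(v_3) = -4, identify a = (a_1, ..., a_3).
a = (-4, 0, 1)

Write a = (a_1, ..., a_3) in the standard basis. For each basis vector v_i, ℓ(v_i) = <v_i, a> is a linear equation in the a_j's. Collect the n equations into a matrix system V a = ℓ, where row i of V is v_i (expressed in the standard basis). Since V is invertible (lower-triangular with 1s on the diagonal, up to permutation), solve by back-substitution:
  V =
[[0, -1, 1],
 [1, 0, 0],
 [1, 1, 0]]
  V a = (1, -4, -4)
Solving gives a = (-4, 0, 1).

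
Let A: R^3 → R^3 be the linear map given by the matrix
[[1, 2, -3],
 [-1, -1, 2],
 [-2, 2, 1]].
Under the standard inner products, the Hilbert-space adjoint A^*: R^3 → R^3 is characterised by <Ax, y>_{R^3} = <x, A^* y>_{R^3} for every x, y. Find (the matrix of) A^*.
A^* = A^T =
[[1, -1, -2],
 [2, -1, 2],
 [-3, 2, 1]]

For real matrices with standard dot products, the defining identity <Ax, y> = <x, A^* y> gives (Ax)^T y = x^T (A^*) y, i.e. x^T A^T y = x^T (A^*) y. Since this holds for all x, y, we must have A^* = A^T. Therefore
A^* =
[[1, -1, -2],
 [2, -1, 2],
 [-3, 2, 1]].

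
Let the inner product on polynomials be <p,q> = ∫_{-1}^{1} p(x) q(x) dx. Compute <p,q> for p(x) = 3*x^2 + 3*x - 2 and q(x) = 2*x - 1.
<p,q> = 6

Expand the product: p(x)·q(x) = 6*x^3 + 3*x^2 - 7*x + 2.
∫_{-1}^{1} of each monomial x^k gives [2/(k+1) if k even, 0 if k odd]. Integrating term-by-term (or equivalently evaluating the antiderivative F(x) = 3*x^4/2 + x^3 - 7*x^2/2 + 2*x at the endpoints):
  F(1) − F(−1) = 1 − (-5) = 6.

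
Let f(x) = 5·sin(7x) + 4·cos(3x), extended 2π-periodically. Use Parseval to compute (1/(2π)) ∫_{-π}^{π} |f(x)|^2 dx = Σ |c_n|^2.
Σ |c_n|^2 = 41/2

Expand |f|^2 and use orthogonality of {sin(nx), cos(mx)} on [-π, π]:
  ∫_{-π}^{π} sin(nx)^2 dx = π, ∫ cos(mx)^2 dx = π, and cross terms integrate to 0.
So ∫_{-π}^{π} f(x)^2 dx = 5^2 · π + 4^2 · π = (25 + 16)π.
Divide by 2π: (25 + 16)/2 = 41/2.
By Parseval, this equals Σ |c_n|^2.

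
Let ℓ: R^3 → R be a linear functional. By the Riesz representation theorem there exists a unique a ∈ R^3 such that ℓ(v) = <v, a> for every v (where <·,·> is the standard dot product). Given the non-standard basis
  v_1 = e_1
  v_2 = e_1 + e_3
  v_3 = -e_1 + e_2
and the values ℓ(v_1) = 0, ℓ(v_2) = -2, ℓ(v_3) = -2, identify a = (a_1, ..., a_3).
a = (0, -2, -2)

Write a = (a_1, ..., a_3) in the standard basis. For each basis vector v_i, ℓ(v_i) = <v_i, a> is a linear equation in the a_j's. Collect the n equations into a matrix system V a = ℓ, where row i of V is v_i (expressed in the standard basis). Since V is invertible (lower-triangular with 1s on the diagonal, up to permutation), solve by back-substitution:
  V =
[[1, 0, 0],
 [1, 0, 1],
 [-1, 1, 0]]
  V a = (0, -2, -2)
Solving gives a = (0, -2, -2).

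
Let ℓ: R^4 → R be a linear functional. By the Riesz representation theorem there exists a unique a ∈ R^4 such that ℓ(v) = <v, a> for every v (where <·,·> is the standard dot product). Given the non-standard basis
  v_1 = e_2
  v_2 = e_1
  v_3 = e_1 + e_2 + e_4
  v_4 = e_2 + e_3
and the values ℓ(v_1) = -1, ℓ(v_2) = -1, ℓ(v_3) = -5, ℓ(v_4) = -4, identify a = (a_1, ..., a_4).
a = (-1, -1, -3, -3)

Write a = (a_1, ..., a_4) in the standard basis. For each basis vector v_i, ℓ(v_i) = <v_i, a> is a linear equation in the a_j's. Collect the n equations into a matrix system V a = ℓ, where row i of V is v_i (expressed in the standard basis). Since V is invertible (lower-triangular with 1s on the diagonal, up to permutation), solve by back-substitution:
  V =
[[0, 1, 0, 0],
 [1, 0, 0, 0],
 [1, 1, 0, 1],
 [0, 1, 1, 0]]
  V a = (-1, -1, -5, -4)
Solving gives a = (-1, -1, -3, -3).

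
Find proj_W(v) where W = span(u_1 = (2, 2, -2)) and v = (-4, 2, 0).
proj_W(v) = (-2/3, -2/3, 2/3)

Set up U = [u_1 | ... | u_1] ∈ R^(3×1). The projector onto W = col(U) is P = U (U^T U)^(-1) U^T.
Compute U^T U =
  [12],
and U^T v = (-4).
Solve U^T U · c = U^T v for the coefficients: c = (-1/3). The projection is proj_W(v) = U c.
Check: (v - proj_W(v)) · u_1 = 0  (should be 0).
Result: proj_W(v) = (-2/3, -2/3, 2/3).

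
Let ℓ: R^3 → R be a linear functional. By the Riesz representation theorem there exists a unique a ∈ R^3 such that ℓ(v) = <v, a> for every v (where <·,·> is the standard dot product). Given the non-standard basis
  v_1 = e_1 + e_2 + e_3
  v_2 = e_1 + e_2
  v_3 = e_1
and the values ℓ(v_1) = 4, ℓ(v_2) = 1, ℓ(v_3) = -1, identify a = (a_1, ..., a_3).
a = (-1, 2, 3)

Write a = (a_1, ..., a_3) in the standard basis. For each basis vector v_i, ℓ(v_i) = <v_i, a> is a linear equation in the a_j's. Collect the n equations into a matrix system V a = ℓ, where row i of V is v_i (expressed in the standard basis). Since V is invertible (lower-triangular with 1s on the diagonal, up to permutation), solve by back-substitution:
  V =
[[1, 1, 1],
 [1, 1, 0],
 [1, 0, 0]]
  V a = (4, 1, -1)
Solving gives a = (-1, 2, 3).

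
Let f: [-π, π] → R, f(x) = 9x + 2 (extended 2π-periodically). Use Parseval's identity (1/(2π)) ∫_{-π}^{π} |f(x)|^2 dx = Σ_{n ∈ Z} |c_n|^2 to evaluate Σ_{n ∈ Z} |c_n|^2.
Σ |c_n|^2 = 27π^2 + 4

Expand and integrate term by term over [-π, π]:
  ∫ (9x)^2 dx = 81·(2π^3/3); ∫ 2·9·(2)·x dx = 0 (odd integrand); ∫ 2^2 dx = 4·2π.
So (1/(2π)) ∫_{-π}^{π} (9x + 2)^2 dx = 81π^2/3 + 4 = 27π^2 + 4.
Parseval ⇒ Σ |c_n|^2 = 27π^2 + 4.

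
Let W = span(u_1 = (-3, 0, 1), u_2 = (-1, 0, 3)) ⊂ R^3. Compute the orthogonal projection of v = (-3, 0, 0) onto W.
proj_W(v) = (-3, 0, 0)

Set up U = [u_1 | ... | u_2] ∈ R^(3×2). The projector onto W = col(U) is P = U (U^T U)^(-1) U^T.
Compute U^T U =
  [10, 6]
  [6, 10],
and U^T v = (9, 3).
Solve U^T U · c = U^T v for the coefficients: c = (9/8, -3/8). The projection is proj_W(v) = U c.
Check: (v - proj_W(v)) · u_1 = 0  (should be 0).
Check: (v - proj_W(v)) · u_2 = 0  (should be 0).
Result: proj_W(v) = (-3, 0, 0).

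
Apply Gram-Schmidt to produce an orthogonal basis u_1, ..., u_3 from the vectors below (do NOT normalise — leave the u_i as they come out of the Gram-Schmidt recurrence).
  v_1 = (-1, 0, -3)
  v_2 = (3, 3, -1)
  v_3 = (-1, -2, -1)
Orthogonal basis:
  u_1 = (-1, 0, -3)
  u_2 = (3, 3, -1)
  u_3 = (63/95, -14/19, -21/95)

Apply the Gram-Schmidt recurrence
  u_1 = v_1
  u_i = v_i − Σ_{j<i} ((v_i · u_j) / (u_j · u_j)) · u_j.

Step by step this gives:
  u_1 = (-1, 0, -3)
  u_2 = (3, 3, -1)
  u_3 = (63/95, -14/19, -21/95)

Orthogonality check:
  u_2 · u_1 = 0 (should be 0)
  u_3 · u_1 = 0 (should be 0)
  u_3 · u_2 = 0 (should be 0)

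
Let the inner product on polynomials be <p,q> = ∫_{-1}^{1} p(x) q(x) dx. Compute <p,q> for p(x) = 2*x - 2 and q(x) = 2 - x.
<p,q> = -28/3

Expand the product: p(x)·q(x) = -2*x^2 + 6*x - 4.
∫_{-1}^{1} of each monomial x^k gives [2/(k+1) if k even, 0 if k odd]. Integrating term-by-term (or equivalently evaluating the antiderivative F(x) = -2*x^3/3 + 3*x^2 - 4*x at the endpoints):
  F(1) − F(−1) = -5/3 − (23/3) = -28/3.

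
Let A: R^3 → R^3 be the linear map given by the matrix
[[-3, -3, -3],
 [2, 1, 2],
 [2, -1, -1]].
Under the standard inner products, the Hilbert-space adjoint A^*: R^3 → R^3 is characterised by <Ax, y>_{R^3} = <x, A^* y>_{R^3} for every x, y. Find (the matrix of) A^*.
A^* = A^T =
[[-3, 2, 2],
 [-3, 1, -1],
 [-3, 2, -1]]

For real matrices with standard dot products, the defining identity <Ax, y> = <x, A^* y> gives (Ax)^T y = x^T (A^*) y, i.e. x^T A^T y = x^T (A^*) y. Since this holds for all x, y, we must have A^* = A^T. Therefore
A^* =
[[-3, 2, 2],
 [-3, 1, -1],
 [-3, 2, -1]].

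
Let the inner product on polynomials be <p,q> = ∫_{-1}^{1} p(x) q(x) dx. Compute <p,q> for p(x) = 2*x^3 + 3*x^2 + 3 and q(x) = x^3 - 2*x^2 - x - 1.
<p,q> = -512/35

Expand the product: p(x)·q(x) = 2*x^6 - x^5 - 8*x^4 - 2*x^3 - 9*x^2 - 3*x - 3.
∫_{-1}^{1} of each monomial x^k gives [2/(k+1) if k even, 0 if k odd]. Integrating term-by-term (or equivalently evaluating the antiderivative F(x) = 2*x^7/7 - x^6/6 - 8*x^5/5 - x^4/2 - 3*x^3 - 3*x^2/2 - 3*x at the endpoints):
  F(1) − F(−1) = -1991/210 − (1081/210) = -512/35.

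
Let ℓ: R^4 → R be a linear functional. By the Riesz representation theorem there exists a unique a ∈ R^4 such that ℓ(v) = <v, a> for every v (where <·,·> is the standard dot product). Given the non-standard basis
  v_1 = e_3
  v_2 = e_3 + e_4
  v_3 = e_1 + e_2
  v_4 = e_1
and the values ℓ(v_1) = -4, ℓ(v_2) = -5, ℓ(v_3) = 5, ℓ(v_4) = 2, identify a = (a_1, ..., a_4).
a = (2, 3, -4, -1)

Write a = (a_1, ..., a_4) in the standard basis. For each basis vector v_i, ℓ(v_i) = <v_i, a> is a linear equation in the a_j's. Collect the n equations into a matrix system V a = ℓ, where row i of V is v_i (expressed in the standard basis). Since V is invertible (lower-triangular with 1s on the diagonal, up to permutation), solve by back-substitution:
  V =
[[0, 0, 1, 0],
 [0, 0, 1, 1],
 [1, 1, 0, 0],
 [1, 0, 0, 0]]
  V a = (-4, -5, 5, 2)
Solving gives a = (2, 3, -4, -1).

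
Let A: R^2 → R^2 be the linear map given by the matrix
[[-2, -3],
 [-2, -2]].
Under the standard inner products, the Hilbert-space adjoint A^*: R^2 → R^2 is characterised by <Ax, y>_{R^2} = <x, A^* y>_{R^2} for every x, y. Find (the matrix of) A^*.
A^* = A^T =
[[-2, -2],
 [-3, -2]]

For real matrices with standard dot products, the defining identity <Ax, y> = <x, A^* y> gives (Ax)^T y = x^T (A^*) y, i.e. x^T A^T y = x^T (A^*) y. Since this holds for all x, y, we must have A^* = A^T. Therefore
A^* =
[[-2, -2],
 [-3, -2]].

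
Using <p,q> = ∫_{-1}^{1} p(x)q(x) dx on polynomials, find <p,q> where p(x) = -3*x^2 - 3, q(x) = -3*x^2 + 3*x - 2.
<p,q> = 128/5

Expand the product: p(x)·q(x) = 9*x^4 - 9*x^3 + 15*x^2 - 9*x + 6.
∫_{-1}^{1} of each monomial x^k gives [2/(k+1) if k even, 0 if k odd]. Integrating term-by-term (or equivalently evaluating the antiderivative F(x) = 9*x^5/5 - 9*x^4/4 + 5*x^3 - 9*x^2/2 + 6*x at the endpoints):
  F(1) − F(−1) = 121/20 − (-391/20) = 128/5.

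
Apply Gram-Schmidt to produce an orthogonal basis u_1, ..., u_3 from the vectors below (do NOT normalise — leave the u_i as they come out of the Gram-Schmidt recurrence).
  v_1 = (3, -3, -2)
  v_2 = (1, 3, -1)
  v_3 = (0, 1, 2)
Orthogonal basis:
  u_1 = (3, -3, -2)
  u_2 = (17/11, 27/11, -15/11)
  u_3 = (225/226, 25/226, 150/113)

Apply the Gram-Schmidt recurrence
  u_1 = v_1
  u_i = v_i − Σ_{j<i} ((v_i · u_j) / (u_j · u_j)) · u_j.

Step by step this gives:
  u_1 = (3, -3, -2)
  u_2 = (17/11, 27/11, -15/11)
  u_3 = (225/226, 25/226, 150/113)

Orthogonality check:
  u_2 · u_1 = 0 (should be 0)
  u_3 · u_1 = 0 (should be 0)
  u_3 · u_2 = 0 (should be 0)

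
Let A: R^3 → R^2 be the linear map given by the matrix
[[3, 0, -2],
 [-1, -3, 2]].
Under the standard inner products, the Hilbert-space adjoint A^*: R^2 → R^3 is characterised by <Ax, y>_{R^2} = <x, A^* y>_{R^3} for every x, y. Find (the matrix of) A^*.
A^* = A^T =
[[3, -1],
 [0, -3],
 [-2, 2]]

For real matrices with standard dot products, the defining identity <Ax, y> = <x, A^* y> gives (Ax)^T y = x^T (A^*) y, i.e. x^T A^T y = x^T (A^*) y. Since this holds for all x, y, we must have A^* = A^T. Therefore
A^* =
[[3, -1],
 [0, -3],
 [-2, 2]].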